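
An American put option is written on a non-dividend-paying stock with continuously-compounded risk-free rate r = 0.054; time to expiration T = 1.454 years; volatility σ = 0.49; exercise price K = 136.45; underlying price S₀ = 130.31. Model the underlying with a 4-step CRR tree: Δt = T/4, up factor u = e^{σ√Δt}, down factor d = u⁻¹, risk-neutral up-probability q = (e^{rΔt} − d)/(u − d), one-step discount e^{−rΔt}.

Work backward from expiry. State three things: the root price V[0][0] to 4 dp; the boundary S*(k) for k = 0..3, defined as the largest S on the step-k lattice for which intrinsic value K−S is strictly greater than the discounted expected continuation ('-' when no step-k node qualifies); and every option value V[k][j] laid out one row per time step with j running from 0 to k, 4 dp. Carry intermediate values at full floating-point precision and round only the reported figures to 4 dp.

price = 29.0768
boundary = - - 72.1729 96.9786
tree:
29.0768
44.1387 12.6309
64.2771 22.3765 1.7231
82.7379 39.4714 3.2527 0.0000
96.4766 64.2771 6.1400 0.0000 0.0000

Δt=0.36350  u=1.34370  d=0.74421  q=0.45974  discount=0.98056
step 4 (expiry): payoffs max(K−S,0) = 96.4766 64.2771 6.1400 0.0000 0.0000
step 3: (k=3,j=0): S=53.7121, (K−S)⁺=82.7379, hold=80.0856 ⇒ V=82.7379 exercise | (k=3,j=1): S=96.9786, (K−S)⁺=39.4714, hold=36.8191 ⇒ V=39.4714 exercise | (k=3,j=2): S=175.0973, (K−S)⁺=0.0000, hold=3.2527 ⇒ V=3.2527 continue | (k=3,j=3): S=316.1426, (K−S)⁺=0.0000, hold=0.0000 ⇒ V=0.0000 continue  boundary S*=96.9786
step 2: (k=2,j=0): S=72.1729, (K−S)⁺=64.2771, hold=61.6248 ⇒ V=64.2771 exercise | (k=2,j=1): S=130.3100, (K−S)⁺=6.1400, hold=22.3765 ⇒ V=22.3765 continue | (k=2,j=2): S=235.2780, (K−S)⁺=0.0000, hold=1.7231 ⇒ V=1.7231 continue  boundary S*=72.1729
step 1: (k=1,j=0): S=96.9786, (K−S)⁺=39.4714, hold=44.1387 ⇒ V=44.1387 continue | (k=1,j=1): S=175.0973, (K−S)⁺=0.0000, hold=12.6309 ⇒ V=12.6309 continue  boundary S*=-
step 0: (k=0,j=0): S=130.3100, (K−S)⁺=6.1400, hold=29.0768 ⇒ V=29.0768 continue  boundary S*=-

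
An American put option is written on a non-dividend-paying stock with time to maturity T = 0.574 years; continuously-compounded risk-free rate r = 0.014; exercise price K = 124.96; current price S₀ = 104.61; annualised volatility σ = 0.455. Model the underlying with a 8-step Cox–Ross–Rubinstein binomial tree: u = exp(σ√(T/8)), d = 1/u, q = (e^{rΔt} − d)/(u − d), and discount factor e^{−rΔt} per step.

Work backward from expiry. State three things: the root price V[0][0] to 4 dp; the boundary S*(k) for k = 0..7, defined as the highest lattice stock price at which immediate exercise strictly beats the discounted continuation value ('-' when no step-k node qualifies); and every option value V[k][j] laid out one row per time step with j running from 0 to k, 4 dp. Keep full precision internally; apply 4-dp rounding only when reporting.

price = 27.5481
boundary = - - - 72.5741 64.2467 72.5741 81.9808 92.6067
tree:
27.5481
35.2450 19.0543
43.6900 25.9363 11.4478
52.3859 34.1205 16.8978 5.4166
60.7133 43.1805 24.1261 8.9021 1.5553
68.0851 52.3859 33.0437 14.2686 2.9580 0.0000
74.6111 60.7133 42.9792 22.0743 5.6259 0.0000 0.0000
80.3883 68.0851 52.3859 32.3533 10.6998 0.0000 0.0000 0.0000
85.5026 74.6111 60.7133 42.9792 20.3500 0.0000 0.0000 0.0000 0.0000

Δt=0.07175  u=1.12962  d=0.88526  q=0.47368  discount=0.99900
step 8 (expiry): payoffs max(K−S,0) = 85.5026 74.6111 60.7133 42.9792 20.3500 0.0000 0.0000 0.0000 0.0000
step 7: (k=7,j=0): S=44.5717, (K−S)⁺=80.3883, hold=80.2628 ⇒ V=80.3883 exercise | (k=7,j=1): S=56.8749, (K−S)⁺=68.0851, hold=67.9597 ⇒ V=68.0851 exercise | (k=7,j=2): S=72.5741, (K−S)⁺=52.3859, hold=52.2605 ⇒ V=52.3859 exercise | (k=7,j=3): S=92.6067, (K−S)⁺=32.3533, hold=32.2278 ⇒ V=32.3533 exercise | (k=7,j=4): S=118.1691, (K−S)⁺=6.7909, hold=10.6998 ⇒ V=10.6998 continue | (k=7,j=5): S=150.7874, (K−S)⁺=0.0000, hold=0.0000 ⇒ V=0.0000 continue | (k=7,j=6): S=192.4093, (K−S)⁺=0.0000, hold=0.0000 ⇒ V=0.0000 continue | (k=7,j=7): S=245.5202, (K−S)⁺=0.0000, hold=0.0000 ⇒ V=0.0000 continue  boundary S*=92.6067
step 6: (k=6,j=0): S=50.3489, (K−S)⁺=74.6111, hold=74.4857 ⇒ V=74.6111 exercise | (k=6,j=1): S=64.2467, (K−S)⁺=60.7133, hold=60.5878 ⇒ V=60.7133 exercise | (k=6,j=2): S=81.9808, (K−S)⁺=42.9792, hold=42.8538 ⇒ V=42.9792 exercise | (k=6,j=3): S=104.6100, (K−S)⁺=20.3500, hold=22.0743 ⇒ V=22.0743 continue | (k=6,j=4): S=133.4856, (K−S)⁺=0.0000, hold=5.6259 ⇒ V=5.6259 continue | (k=6,j=5): S=170.3317, (K−S)⁺=0.0000, hold=0.0000 ⇒ V=0.0000 continue | (k=6,j=6): S=217.3485, (K−S)⁺=0.0000, hold=0.0000 ⇒ V=0.0000 continue  boundary S*=81.9808
step 5: (k=5,j=0): S=56.8749, (K−S)⁺=68.0851, hold=67.9597 ⇒ V=68.0851 exercise | (k=5,j=1): S=72.5741, (K−S)⁺=52.3859, hold=52.2605 ⇒ V=52.3859 exercise | (k=5,j=2): S=92.6067, (K−S)⁺=32.3533, hold=33.0437 ⇒ V=33.0437 continue | (k=5,j=3): S=118.1691, (K−S)⁺=6.7909, hold=14.2686 ⇒ V=14.2686 continue | (k=5,j=4): S=150.7874, (K−S)⁺=0.0000, hold=2.9580 ⇒ V=2.9580 continue | (k=5,j=5): S=192.4093, (K−S)⁺=0.0000, hold=0.0000 ⇒ V=0.0000 continue  boundary S*=72.5741
step 4: (k=4,j=0): S=64.2467, (K−S)⁺=60.7133, hold=60.5878 ⇒ V=60.7133 exercise | (k=4,j=1): S=81.9808, (K−S)⁺=42.9792, hold=43.1805 ⇒ V=43.1805 continue | (k=4,j=2): S=104.6100, (K−S)⁺=20.3500, hold=24.1261 ⇒ V=24.1261 continue | (k=4,j=3): S=133.4856, (K−S)⁺=0.0000, hold=8.9021 ⇒ V=8.9021 continue | (k=4,j=4): S=170.3317, (K−S)⁺=0.0000, hold=1.5553 ⇒ V=1.5553 continue  boundary S*=64.2467
step 3: (k=3,j=0): S=72.5741, (K−S)⁺=52.3859, hold=52.3557 ⇒ V=52.3859 exercise | (k=3,j=1): S=92.6067, (K−S)⁺=32.3533, hold=34.1205 ⇒ V=34.1205 continue | (k=3,j=2): S=118.1691, (K−S)⁺=6.7909, hold=16.8978 ⇒ V=16.8978 continue | (k=3,j=3): S=150.7874, (K−S)⁺=0.0000, hold=5.4166 ⇒ V=5.4166 continue  boundary S*=72.5741
step 2: (k=2,j=0): S=81.9808, (K−S)⁺=42.9792, hold=43.6900 ⇒ V=43.6900 continue | (k=2,j=1): S=104.6100, (K−S)⁺=20.3500, hold=25.9363 ⇒ V=25.9363 continue | (k=2,j=2): S=133.4856, (K−S)⁺=0.0000, hold=11.4478 ⇒ V=11.4478 continue  boundary S*=-
step 1: (k=1,j=0): S=92.6067, (K−S)⁺=32.3533, hold=35.2450 ⇒ V=35.2450 continue | (k=1,j=1): S=118.1691, (K−S)⁺=6.7909, hold=19.0543 ⇒ V=19.0543 continue  boundary S*=-
step 0: (k=0,j=0): S=104.6100, (K−S)⁺=20.3500, hold=27.5481 ⇒ V=27.5481 continue  boundary S*=-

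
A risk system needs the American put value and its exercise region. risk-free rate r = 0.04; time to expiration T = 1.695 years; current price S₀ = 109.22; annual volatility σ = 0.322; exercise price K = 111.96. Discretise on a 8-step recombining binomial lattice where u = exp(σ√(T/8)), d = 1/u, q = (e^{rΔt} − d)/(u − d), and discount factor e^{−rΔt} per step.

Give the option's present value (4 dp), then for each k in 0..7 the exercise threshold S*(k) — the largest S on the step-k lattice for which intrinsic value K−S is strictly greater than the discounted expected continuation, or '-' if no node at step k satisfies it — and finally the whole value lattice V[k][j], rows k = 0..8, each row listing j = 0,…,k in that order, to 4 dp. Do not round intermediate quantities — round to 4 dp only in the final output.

price = 16.4483
boundary = - - - 70.0154 60.3704 70.0154 81.2013 94.1744
tree:
16.4483
23.2303 9.7198
31.7819 14.7894 4.6458
41.9446 21.8229 7.7720 1.4934
51.5896 30.9926 12.7185 2.7915 0.1769
59.9059 41.9446 20.2038 5.1982 0.3510 0.0000
67.0767 51.5896 30.7587 9.6389 0.6963 0.0000 0.0000
73.2596 59.9059 41.9446 17.7856 1.3812 0.0000 0.0000 0.0000
78.5908 67.0767 51.5896 30.7587 2.7400 0.0000 0.0000 0.0000 0.0000

Δt=0.21188  u=1.15976  d=0.86224  q=0.49162  discount=0.99156
step 8 (expiry): payoffs max(K−S,0) = 78.5908 67.0767 51.5896 30.7587 2.7400 0.0000 0.0000 0.0000 0.0000
step 7: (k=7,j=0): S=38.7004, (K−S)⁺=73.2596, hold=72.3147 ⇒ V=73.2596 exercise | (k=7,j=1): S=52.0541, (K−S)⁺=59.9059, hold=58.9611 ⇒ V=59.9059 exercise | (k=7,j=2): S=70.0154, (K−S)⁺=41.9446, hold=40.9997 ⇒ V=41.9446 exercise | (k=7,j=3): S=94.1744, (K−S)⁺=17.7856, hold=16.8408 ⇒ V=17.7856 exercise | (k=7,j=4): S=126.6694, (K−S)⁺=0.0000, hold=1.3812 ⇒ V=1.3812 continue | (k=7,j=5): S=170.3769, (K−S)⁺=0.0000, hold=0.0000 ⇒ V=0.0000 continue | (k=7,j=6): S=229.1657, (K−S)⁺=0.0000, hold=0.0000 ⇒ V=0.0000 continue | (k=7,j=7): S=308.2397, (K−S)⁺=0.0000, hold=0.0000 ⇒ V=0.0000 continue  boundary S*=94.1744
step 6: (k=6,j=0): S=44.8833, (K−S)⁺=67.0767, hold=66.1318 ⇒ V=67.0767 exercise | (k=6,j=1): S=60.3704, (K−S)⁺=51.5896, hold=50.6447 ⇒ V=51.5896 exercise | (k=6,j=2): S=81.2013, (K−S)⁺=30.7587, hold=29.8138 ⇒ V=30.7587 exercise | (k=6,j=3): S=109.2200, (K−S)⁺=2.7400, hold=9.6389 ⇒ V=9.6389 continue | (k=6,j=4): S=146.9065, (K−S)⁺=0.0000, hold=0.6963 ⇒ V=0.6963 continue | (k=6,j=5): S=197.5969, (K−S)⁺=0.0000, hold=0.0000 ⇒ V=0.0000 continue | (k=6,j=6): S=265.7780, (K−S)⁺=0.0000, hold=0.0000 ⇒ V=0.0000 continue  boundary S*=81.2013
step 5: (k=5,j=0): S=52.0541, (K−S)⁺=59.9059, hold=58.9611 ⇒ V=59.9059 exercise | (k=5,j=1): S=70.0154, (K−S)⁺=41.9446, hold=40.9997 ⇒ V=41.9446 exercise | (k=5,j=2): S=94.1744, (K−S)⁺=17.7856, hold=20.2038 ⇒ V=20.2038 continue | (k=5,j=3): S=126.6694, (K−S)⁺=0.0000, hold=5.1982 ⇒ V=5.1982 continue | (k=5,j=4): S=170.3769, (K−S)⁺=0.0000, hold=0.3510 ⇒ V=0.3510 continue | (k=5,j=5): S=229.1657, (K−S)⁺=0.0000, hold=0.0000 ⇒ V=0.0000 continue  boundary S*=70.0154
step 4: (k=4,j=0): S=60.3704, (K−S)⁺=51.5896, hold=50.6447 ⇒ V=51.5896 exercise | (k=4,j=1): S=81.2013, (K−S)⁺=30.7587, hold=30.9926 ⇒ V=30.9926 continue | (k=4,j=2): S=109.2200, (K−S)⁺=2.7400, hold=12.7185 ⇒ V=12.7185 continue | (k=4,j=3): S=146.9065, (K−S)⁺=0.0000, hold=2.7915 ⇒ V=2.7915 continue | (k=4,j=4): S=197.5969, (K−S)⁺=0.0000, hold=0.1769 ⇒ V=0.1769 continue  boundary S*=60.3704
step 3: (k=3,j=0): S=70.0154, (K−S)⁺=41.9446, hold=41.1138 ⇒ V=41.9446 exercise | (k=3,j=1): S=94.1744, (K−S)⁺=17.7856, hold=21.8229 ⇒ V=21.8229 continue | (k=3,j=2): S=126.6694, (K−S)⁺=0.0000, hold=7.7720 ⇒ V=7.7720 continue | (k=3,j=3): S=170.3769, (K−S)⁺=0.0000, hold=1.4934 ⇒ V=1.4934 continue  boundary S*=70.0154
step 2: (k=2,j=0): S=81.2013, (K−S)⁺=30.7587, hold=31.7819 ⇒ V=31.7819 continue | (k=2,j=1): S=109.2200, (K−S)⁺=2.7400, hold=14.7894 ⇒ V=14.7894 continue | (k=2,j=2): S=146.9065, (K−S)⁺=0.0000, hold=4.6458 ⇒ V=4.6458 continue  boundary S*=-
step 1: (k=1,j=0): S=94.1744, (K−S)⁺=17.7856, hold=23.2303 ⇒ V=23.2303 continue | (k=1,j=1): S=126.6694, (K−S)⁺=0.0000, hold=9.7198 ⇒ V=9.7198 continue  boundary S*=-
step 0: (k=0,j=0): S=109.2200, (K−S)⁺=2.7400, hold=16.4483 ⇒ V=16.4483 continue  boundary S*=-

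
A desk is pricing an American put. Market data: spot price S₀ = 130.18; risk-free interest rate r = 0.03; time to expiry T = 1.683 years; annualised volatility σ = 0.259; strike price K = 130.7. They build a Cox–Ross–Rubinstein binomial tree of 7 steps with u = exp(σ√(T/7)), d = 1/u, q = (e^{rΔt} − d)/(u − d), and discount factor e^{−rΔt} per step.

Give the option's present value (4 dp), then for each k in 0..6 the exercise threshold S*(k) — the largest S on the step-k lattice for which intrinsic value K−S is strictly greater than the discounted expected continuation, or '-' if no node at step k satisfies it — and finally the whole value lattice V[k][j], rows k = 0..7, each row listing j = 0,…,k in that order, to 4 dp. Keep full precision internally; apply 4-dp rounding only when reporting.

Δt=0.24043, u=1.13541, d=0.88074, q=0.49672, disc=e^(-rΔt)=0.99281
k=7 terminal: V=max(K-S,0) → 77.1862 61.7119 41.7631 16.0457 0.0000 0.0000 0.0000 0.0000
k=6: j=0 S=60.7603 intr=69.9397 cont=69.0003 V=69.9397[EX]; j=1 S=78.3300 intr=52.3700 cont=51.4307 V=52.3700[EX]; j=2 S=100.9802 intr=29.7198 cont=28.7805 V=29.7198[EX]; j=3 S=130.1800 intr=0.5200 cont=8.0175 V=8.0175[hold]; j=4 S=167.8233 intr=0.0000 cont=0.0000 V=0.0000[hold]; j=5 S=216.3517 intr=0.0000 cont=0.0000 V=0.0000[hold]; j=6 S=278.9127 intr=0.0000 cont=0.0000 V=0.0000[hold]  S*(6)=100.9802
k=5: j=0 S=68.9881 intr=61.7119 cont=60.7726 V=61.7119[EX]; j=1 S=88.9369 intr=41.7631 cont=40.8237 V=41.7631[EX]; j=2 S=114.6543 intr=16.0457 cont=18.8038 V=18.8038[hold]; j=3 S=147.8081 intr=0.0000 cont=4.0061 V=4.0061[hold]; j=4 S=190.5488 intr=0.0000 cont=0.0000 V=0.0000[hold]; j=5 S=245.6486 intr=0.0000 cont=0.0000 V=0.0000[hold]  S*(5)=88.9369
k=4: j=0 S=78.3300 intr=52.3700 cont=51.4307 V=52.3700[EX]; j=1 S=100.9802 intr=29.7198 cont=30.1406 V=30.1406[hold]; j=2 S=130.1800 intr=0.5200 cont=11.3712 V=11.3712[hold]; j=3 S=167.8233 intr=0.0000 cont=2.0017 V=2.0017[hold]; j=4 S=216.3517 intr=0.0000 cont=0.0000 V=0.0000[hold]  S*(4)=78.3300
k=3: j=0 S=88.9369 intr=41.7631 cont=41.0312 V=41.7631[EX]; j=1 S=114.6543 intr=16.0457 cont=20.6679 V=20.6679[hold]; j=2 S=147.8081 intr=0.0000 cont=6.6689 V=6.6689[hold]; j=3 S=190.5488 intr=0.0000 cont=1.0002 V=1.0002[hold]  S*(3)=88.9369
k=2: j=0 S=100.9802 intr=29.7198 cont=31.0599 V=31.0599[hold]; j=1 S=130.1800 intr=0.5200 cont=13.6158 V=13.6158[hold]; j=2 S=167.8233 intr=0.0000 cont=3.8255 V=3.8255[hold]  S*(2)=-
k=1: j=0 S=114.6543 intr=16.0457 cont=22.2341 V=22.2341[hold]; j=1 S=147.8081 intr=0.0000 cont=8.6899 V=8.6899[hold]  S*(1)=-
k=0: j=0 S=130.1800 intr=0.5200 cont=15.3950 V=15.3950[hold]  S*(0)=-

price = 15.3950
boundary = - - - 88.9369 78.3300 88.9369 100.9802
tree:
15.3950
22.2341 8.6899
31.0599 13.6158 3.8255
41.7631 20.6679 6.6689 1.0002
52.3700 30.1406 11.3712 2.0017 0.0000
61.7119 41.7631 18.8038 4.0061 0.0000 0.0000
69.9397 52.3700 29.7198 8.0175 0.0000 0.0000 0.0000
77.1862 61.7119 41.7631 16.0457 0.0000 0.0000 0.0000 0.0000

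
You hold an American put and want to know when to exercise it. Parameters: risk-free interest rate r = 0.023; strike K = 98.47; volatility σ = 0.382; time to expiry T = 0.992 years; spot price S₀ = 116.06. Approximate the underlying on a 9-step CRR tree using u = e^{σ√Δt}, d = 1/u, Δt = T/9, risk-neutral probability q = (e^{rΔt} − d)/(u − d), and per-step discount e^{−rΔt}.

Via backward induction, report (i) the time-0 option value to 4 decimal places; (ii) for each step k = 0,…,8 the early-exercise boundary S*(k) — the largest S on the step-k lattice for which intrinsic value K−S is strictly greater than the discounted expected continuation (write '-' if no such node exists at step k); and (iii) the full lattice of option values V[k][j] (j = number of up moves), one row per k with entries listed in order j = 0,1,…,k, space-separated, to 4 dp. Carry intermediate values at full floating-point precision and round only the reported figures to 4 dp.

price = 8.0113
boundary = - - - - - 61.5588 69.8825 61.5588 69.8825
tree:
8.0113
11.5682 4.1744
16.2673 6.5045 1.6552
22.1818 9.9028 2.8326 0.3800
29.1922 14.6536 4.7740 0.7302 0.0000
36.9112 20.9283 7.8877 1.4032 0.0000 0.0000
44.2435 28.5875 12.6857 2.6966 0.0000 0.0000 0.0000
50.7025 36.9112 19.6273 5.1822 0.0000 0.0000 0.0000 0.0000
56.3921 44.2435 28.5875 9.9588 0.0000 0.0000 0.0000 0.0000 0.0000
61.4040 50.7025 36.9112 19.1383 0.0000 0.0000 0.0000 0.0000 0.0000 0.0000

Δt=0.11022  u=1.13522  d=0.88089  q=0.47832  discount=0.99747
step 9 (expiry): payoffs max(K−S,0) = 61.4040 50.7025 36.9112 19.1383 0.0000 0.0000 0.0000 0.0000 0.0000 0.0000
step 8: (k=8,j=0): S=42.0779, (K−S)⁺=56.3921, hold=56.1427 ⇒ V=56.3921 exercise | (k=8,j=1): S=54.2265, (K−S)⁺=44.2435, hold=43.9942 ⇒ V=44.2435 exercise | (k=8,j=2): S=69.8825, (K−S)⁺=28.5875, hold=28.3382 ⇒ V=28.5875 exercise | (k=8,j=3): S=90.0587, (K−S)⁺=8.4113, hold=9.9588 ⇒ V=9.9588 continue | (k=8,j=4): S=116.0600, (K−S)⁺=0.0000, hold=0.0000 ⇒ V=0.0000 continue | (k=8,j=5): S=149.5683, (K−S)⁺=0.0000, hold=0.0000 ⇒ V=0.0000 continue | (k=8,j=6): S=192.7510, (K−S)⁺=0.0000, hold=0.0000 ⇒ V=0.0000 continue | (k=8,j=7): S=248.4012, (K−S)⁺=0.0000, hold=0.0000 ⇒ V=0.0000 continue | (k=8,j=8): S=320.1185, (K−S)⁺=0.0000, hold=0.0000 ⇒ V=0.0000 continue  boundary S*=69.8825
step 7: (k=7,j=0): S=47.7675, (K−S)⁺=50.7025, hold=50.4531 ⇒ V=50.7025 exercise | (k=7,j=1): S=61.5588, (K−S)⁺=36.9112, hold=36.6619 ⇒ V=36.9112 exercise | (k=7,j=2): S=79.3317, (K−S)⁺=19.1383, hold=19.6273 ⇒ V=19.6273 continue | (k=7,j=3): S=102.2360, (K−S)⁺=0.0000, hold=5.1822 ⇒ V=5.1822 continue | (k=7,j=4): S=131.7532, (K−S)⁺=0.0000, hold=0.0000 ⇒ V=0.0000 continue | (k=7,j=5): S=169.7924, (K−S)⁺=0.0000, hold=0.0000 ⇒ V=0.0000 continue | (k=7,j=6): S=218.8140, (K−S)⁺=0.0000, hold=0.0000 ⇒ V=0.0000 continue | (k=7,j=7): S=281.9890, (K−S)⁺=0.0000, hold=0.0000 ⇒ V=0.0000 continue  boundary S*=61.5588
step 6: (k=6,j=0): S=54.2265, (K−S)⁺=44.2435, hold=43.9942 ⇒ V=44.2435 exercise | (k=6,j=1): S=69.8825, (K−S)⁺=28.5875, hold=28.5715 ⇒ V=28.5875 exercise | (k=6,j=2): S=90.0587, (K−S)⁺=8.4113, hold=12.6857 ⇒ V=12.6857 continue | (k=6,j=3): S=116.0600, (K−S)⁺=0.0000, hold=2.6966 ⇒ V=2.6966 continue | (k=6,j=4): S=149.5683, (K−S)⁺=0.0000, hold=0.0000 ⇒ V=0.0000 continue | (k=6,j=5): S=192.7510, (K−S)⁺=0.0000, hold=0.0000 ⇒ V=0.0000 continue | (k=6,j=6): S=248.4012, (K−S)⁺=0.0000, hold=0.0000 ⇒ V=0.0000 continue  boundary S*=69.8825
step 5: (k=5,j=0): S=61.5588, (K−S)⁺=36.9112, hold=36.6619 ⇒ V=36.9112 exercise | (k=5,j=1): S=79.3317, (K−S)⁺=19.1383, hold=20.9283 ⇒ V=20.9283 continue | (k=5,j=2): S=102.2360, (K−S)⁺=0.0000, hold=7.8877 ⇒ V=7.8877 continue | (k=5,j=3): S=131.7532, (K−S)⁺=0.0000, hold=1.4032 ⇒ V=1.4032 continue | (k=5,j=4): S=169.7924, (K−S)⁺=0.0000, hold=0.0000 ⇒ V=0.0000 continue | (k=5,j=5): S=218.8140, (K−S)⁺=0.0000, hold=0.0000 ⇒ V=0.0000 continue  boundary S*=61.5588
step 4: (k=4,j=0): S=69.8825, (K−S)⁺=28.5875, hold=29.1922 ⇒ V=29.1922 continue | (k=4,j=1): S=90.0587, (K−S)⁺=8.4113, hold=14.6536 ⇒ V=14.6536 continue | (k=4,j=2): S=116.0600, (K−S)⁺=0.0000, hold=4.7740 ⇒ V=4.7740 continue | (k=4,j=3): S=149.5683, (K−S)⁺=0.0000, hold=0.7302 ⇒ V=0.7302 continue | (k=4,j=4): S=192.7510, (K−S)⁺=0.0000, hold=0.0000 ⇒ V=0.0000 continue  boundary S*=-
step 3: (k=3,j=0): S=79.3317, (K−S)⁺=19.1383, hold=22.1818 ⇒ V=22.1818 continue | (k=3,j=1): S=102.2360, (K−S)⁺=0.0000, hold=9.9028 ⇒ V=9.9028 continue | (k=3,j=2): S=131.7532, (K−S)⁺=0.0000, hold=2.8326 ⇒ V=2.8326 continue | (k=3,j=3): S=169.7924, (K−S)⁺=0.0000, hold=0.3800 ⇒ V=0.3800 continue  boundary S*=-
step 2: (k=2,j=0): S=90.0587, (K−S)⁺=8.4113, hold=16.2673 ⇒ V=16.2673 continue | (k=2,j=1): S=116.0600, (K−S)⁺=0.0000, hold=6.5045 ⇒ V=6.5045 continue | (k=2,j=2): S=149.5683, (K−S)⁺=0.0000, hold=1.6552 ⇒ V=1.6552 continue  boundary S*=-
step 1: (k=1,j=0): S=102.2360, (K−S)⁺=0.0000, hold=11.5682 ⇒ V=11.5682 continue | (k=1,j=1): S=131.7532, (K−S)⁺=0.0000, hold=4.1744 ⇒ V=4.1744 continue  boundary S*=-
step 0: (k=0,j=0): S=116.0600, (K−S)⁺=0.0000, hold=8.0113 ⇒ V=8.0113 continue  boundary S*=-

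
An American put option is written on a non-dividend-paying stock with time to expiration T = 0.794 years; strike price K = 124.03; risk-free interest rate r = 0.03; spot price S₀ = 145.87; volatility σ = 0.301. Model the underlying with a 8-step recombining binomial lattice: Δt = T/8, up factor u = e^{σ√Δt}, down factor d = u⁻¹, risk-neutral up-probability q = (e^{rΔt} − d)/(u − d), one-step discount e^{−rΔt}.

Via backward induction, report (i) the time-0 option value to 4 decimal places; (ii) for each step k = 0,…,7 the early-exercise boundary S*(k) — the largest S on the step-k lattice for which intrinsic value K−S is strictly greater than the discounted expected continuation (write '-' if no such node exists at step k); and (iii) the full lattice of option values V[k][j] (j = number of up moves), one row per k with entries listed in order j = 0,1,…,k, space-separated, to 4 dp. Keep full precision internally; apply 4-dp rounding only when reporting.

price = 5.2665
boundary = - - - - - 90.7929 99.8239 109.7533
tree:
5.2665
8.0952 2.3780
12.1398 3.9682 0.7505
17.6688 6.5049 1.3733 0.1120
24.7888 10.4246 2.4972 0.2211 0.0000
33.2371 16.2164 4.5078 0.4365 0.0000 0.0000
41.4511 24.2061 8.0656 0.8618 0.0000 0.0000 0.0000
48.9220 33.2371 14.2767 1.7016 0.0000 0.0000 0.0000 0.0000
55.7170 41.4511 24.2061 3.3597 0.0000 0.0000 0.0000 0.0000 0.0000

Δt=0.09925, u=1.09947, d=0.90953, q=0.49201, disc=e^(-rΔt)=0.99703
k=8 terminal: V=max(K-S,0) → 55.7170 41.4511 24.2061 3.3597 0.0000 0.0000 0.0000 0.0000 0.0000
k=7: j=0 S=75.1080 intr=48.9220 cont=48.5532 V=48.9220[EX]; j=1 S=90.7929 intr=33.2371 cont=32.8683 V=33.2371[EX]; j=2 S=109.7533 intr=14.2767 cont=13.9080 V=14.2767[EX]; j=3 S=132.6732 intr=0.0000 cont=1.7016 V=1.7016[hold]; j=4 S=160.3795 intr=0.0000 cont=0.0000 V=0.0000[hold]; j=5 S=193.8717 intr=0.0000 cont=0.0000 V=0.0000[hold]; j=6 S=234.3582 intr=0.0000 cont=0.0000 V=0.0000[hold]; j=7 S=283.2994 intr=0.0000 cont=0.0000 V=0.0000[hold]  S*(7)=109.7533
k=6: j=0 S=82.5789 intr=41.4511 cont=41.0824 V=41.4511[EX]; j=1 S=99.8239 intr=24.2061 cont=23.8373 V=24.2061[EX]; j=2 S=120.6703 intr=3.3597 cont=8.0656 V=8.0656[hold]; j=3 S=145.8700 intr=0.0000 cont=0.8618 V=0.8618[hold]; j=4 S=176.3322 intr=0.0000 cont=0.0000 V=0.0000[hold]; j=5 S=213.1559 intr=0.0000 cont=0.0000 V=0.0000[hold]; j=6 S=257.6694 intr=0.0000 cont=0.0000 V=0.0000[hold]  S*(6)=99.8239
k=5: j=0 S=90.7929 intr=33.2371 cont=32.8683 V=33.2371[EX]; j=1 S=109.7533 intr=14.2767 cont=16.2164 V=16.2164[hold]; j=2 S=132.6732 intr=0.0000 cont=4.5078 V=4.5078[hold]; j=3 S=160.3795 intr=0.0000 cont=0.4365 V=0.4365[hold]; j=4 S=193.8717 intr=0.0000 cont=0.0000 V=0.0000[hold]; j=5 S=234.3582 intr=0.0000 cont=0.0000 V=0.0000[hold]  S*(5)=90.7929
k=4: j=0 S=99.8239 intr=24.2061 cont=24.7888 V=24.7888[hold]; j=1 S=120.6703 intr=3.3597 cont=10.4246 V=10.4246[hold]; j=2 S=145.8700 intr=0.0000 cont=2.4972 V=2.4972[hold]; j=3 S=176.3322 intr=0.0000 cont=0.2211 V=0.2211[hold]; j=4 S=213.1559 intr=0.0000 cont=0.0000 V=0.0000[hold]  S*(4)=-
k=3: j=0 S=109.7533 intr=14.2767 cont=17.6688 V=17.6688[hold]; j=1 S=132.6732 intr=0.0000 cont=6.5049 V=6.5049[hold]; j=2 S=160.3795 intr=0.0000 cont=1.3733 V=1.3733[hold]; j=3 S=193.8717 intr=0.0000 cont=0.1120 V=0.1120[hold]  S*(3)=-
k=2: j=0 S=120.6703 intr=3.3597 cont=12.1398 V=12.1398[hold]; j=1 S=145.8700 intr=0.0000 cont=3.9682 V=3.9682[hold]; j=2 S=176.3322 intr=0.0000 cont=0.7505 V=0.7505[hold]  S*(2)=-
k=1: j=0 S=132.6732 intr=0.0000 cont=8.0952 V=8.0952[hold]; j=1 S=160.3795 intr=0.0000 cont=2.3780 V=2.3780[hold]  S*(1)=-
k=0: j=0 S=145.8700 intr=0.0000 cont=5.2665 V=5.2665[hold]  S*(0)=-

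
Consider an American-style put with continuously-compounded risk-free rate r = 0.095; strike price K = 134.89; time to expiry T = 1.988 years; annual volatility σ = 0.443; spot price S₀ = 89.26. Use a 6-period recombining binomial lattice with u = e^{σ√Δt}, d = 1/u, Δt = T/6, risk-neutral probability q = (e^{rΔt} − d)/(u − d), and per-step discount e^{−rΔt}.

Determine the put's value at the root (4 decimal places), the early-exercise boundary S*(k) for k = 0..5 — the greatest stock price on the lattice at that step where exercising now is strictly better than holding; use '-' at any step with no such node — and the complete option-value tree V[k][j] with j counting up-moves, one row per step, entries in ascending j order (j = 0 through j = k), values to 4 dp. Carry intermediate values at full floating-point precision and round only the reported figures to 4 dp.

price = 46.3364
boundary = - 69.1692 89.2600 69.1692 89.2600 69.1692
tree:
46.3364
65.7208 29.8164
81.2895 45.6300 15.8274
93.3540 65.7208 27.3731 5.2329
102.7030 81.2895 45.6300 10.7707 0.0000
109.9477 93.3540 65.7208 22.1690 0.0000 0.0000
115.5618 102.7030 81.2895 45.6300 0.0000 0.0000 0.0000

Δt=0.33133, u=1.29046, d=0.77492, q=0.49862, disc=e^(-rΔt)=0.96901
k=6 terminal: V=max(K-S,0) → 115.5618 102.7030 81.2895 45.6300 0.0000 0.0000 0.0000
k=5: j=0 S=24.9423 intr=109.9477 cont=105.7679 V=109.9477[EX]; j=1 S=41.5360 intr=93.3540 cont=89.1742 V=93.3540[EX]; j=2 S=69.1692 intr=65.7208 cont=61.5410 V=65.7208[EX]; j=3 S=115.1863 intr=19.7037 cont=22.1690 V=22.1690[hold]; j=4 S=191.8179 intr=0.0000 cont=0.0000 V=0.0000[hold]; j=5 S=319.4312 intr=0.0000 cont=0.0000 V=0.0000[hold]  S*(5)=69.1692
k=4: j=0 S=32.1870 intr=102.7030 cont=98.5232 V=102.7030[EX]; j=1 S=53.6005 intr=81.2895 cont=77.1098 V=81.2895[EX]; j=2 S=89.2600 intr=45.6300 cont=42.6414 V=45.6300[EX]; j=3 S=148.6432 intr=0.0000 cont=10.7707 V=10.7707[hold]; j=4 S=247.5331 intr=0.0000 cont=0.0000 V=0.0000[hold]  S*(4)=89.2600
k=3: j=0 S=41.5360 intr=93.3540 cont=89.1742 V=93.3540[EX]; j=1 S=69.1692 intr=65.7208 cont=61.5410 V=65.7208[EX]; j=2 S=115.1863 intr=19.7037 cont=27.3731 V=27.3731[hold]; j=3 S=191.8179 intr=0.0000 cont=5.2329 V=5.2329[hold]  S*(3)=69.1692
k=2: j=0 S=53.6005 intr=81.2895 cont=77.1098 V=81.2895[EX]; j=1 S=89.2600 intr=45.6300 cont=45.1559 V=45.6300[EX]; j=2 S=148.6432 intr=0.0000 cont=15.8274 V=15.8274[hold]  S*(2)=89.2600
k=1: j=0 S=69.1692 intr=65.7208 cont=61.5410 V=65.7208[EX]; j=1 S=115.1863 intr=19.7037 cont=29.8164 V=29.8164[hold]  S*(1)=69.1692
k=0: j=0 S=89.2600 intr=45.6300 cont=46.3364 V=46.3364[hold]  S*(0)=-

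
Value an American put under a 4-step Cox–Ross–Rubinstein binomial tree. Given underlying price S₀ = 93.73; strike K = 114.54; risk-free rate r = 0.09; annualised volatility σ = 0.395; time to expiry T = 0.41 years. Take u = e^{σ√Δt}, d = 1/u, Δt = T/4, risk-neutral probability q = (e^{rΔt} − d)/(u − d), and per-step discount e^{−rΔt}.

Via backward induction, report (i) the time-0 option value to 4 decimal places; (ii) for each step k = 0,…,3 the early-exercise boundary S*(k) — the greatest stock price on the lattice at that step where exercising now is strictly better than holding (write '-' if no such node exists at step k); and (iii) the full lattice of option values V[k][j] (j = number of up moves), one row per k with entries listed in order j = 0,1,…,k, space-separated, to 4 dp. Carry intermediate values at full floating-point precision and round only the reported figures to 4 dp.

Δt=0.10250  u=1.13481  d=0.88121  q=0.50497  discount=0.99082
step 4 (expiry): payoffs max(K−S,0) = 58.0213 41.7561 20.8100 0.0000 0.0000
step 3: (k=3,j=0): S=64.1378, (K−S)⁺=50.4022, hold=49.3505 ⇒ V=50.4022 exercise | (k=3,j=1): S=82.5956, (K−S)⁺=31.9444, hold=30.8926 ⇒ V=31.9444 exercise | (k=3,j=2): S=106.3654, (K−S)⁺=8.1746, hold=10.2070 ⇒ V=10.2070 continue | (k=3,j=3): S=136.9757, (K−S)⁺=0.0000, hold=0.0000 ⇒ V=0.0000 continue  boundary S*=82.5956
step 2: (k=2,j=0): S=72.7839, (K−S)⁺=41.7561, hold=40.7043 ⇒ V=41.7561 exercise | (k=2,j=1): S=93.7300, (K−S)⁺=20.8100, hold=20.7751 ⇒ V=20.8100 exercise | (k=2,j=2): S=120.7041, (K−S)⁺=0.0000, hold=5.0063 ⇒ V=5.0063 continue  boundary S*=93.7300
step 1: (k=1,j=0): S=82.5956, (K−S)⁺=31.9444, hold=30.8926 ⇒ V=31.9444 exercise | (k=1,j=1): S=106.3654, (K−S)⁺=8.1746, hold=12.7118 ⇒ V=12.7118 continue  boundary S*=82.5956
step 0: (k=0,j=0): S=93.7300, (K−S)⁺=20.8100, hold=22.0283 ⇒ V=22.0283 continue  boundary S*=-

price = 22.0283
boundary = - 82.5956 93.7300 82.5956
tree:
22.0283
31.9444 12.7118
41.7561 20.8100 5.0063
50.4022 31.9444 10.2070 0.0000
58.0213 41.7561 20.8100 0.0000 0.0000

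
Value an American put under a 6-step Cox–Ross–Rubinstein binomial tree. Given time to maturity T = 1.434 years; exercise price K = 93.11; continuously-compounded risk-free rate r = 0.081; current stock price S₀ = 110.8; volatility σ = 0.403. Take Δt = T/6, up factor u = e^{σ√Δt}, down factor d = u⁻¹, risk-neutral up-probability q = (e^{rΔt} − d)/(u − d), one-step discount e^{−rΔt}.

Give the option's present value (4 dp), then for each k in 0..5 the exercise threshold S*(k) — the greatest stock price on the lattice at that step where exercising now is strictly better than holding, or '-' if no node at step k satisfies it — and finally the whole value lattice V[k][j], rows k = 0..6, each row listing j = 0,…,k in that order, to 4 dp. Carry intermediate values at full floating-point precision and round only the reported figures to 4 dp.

params: Δt=0.23900 u=1.21776 d=0.82118 q=0.50019 e^(-rΔt)=0.98083
t_6 payoffs: 59.1350 42.7268 18.3941 0.0000 0.0000 0.0000 0.0000
t_5: node(5,0) S=41.3735 payoff=51.7365 vs cont=49.9513 → 51.7365 [stop]  node(5,1) S=61.3549 payoff=31.7551 vs cont=29.9699 → 31.7551 [stop]  node(5,2) S=90.9864 payoff=2.1236 vs cont=9.0172 → 9.0172 [wait]  node(5,3) S=134.9284 payoff=0.0000 vs cont=0.0000 → 0.0000 [wait]  node(5,4) S=200.0922 payoff=0.0000 vs cont=0.0000 → 0.0000 [wait]  node(5,5) S=296.7270 payoff=0.0000 vs cont=0.0000 → 0.0000 [wait]  ⇒ S*(5)=61.3549
t_4: node(4,0) S=50.3832 payoff=42.7268 vs cont=40.9416 → 42.7268 [stop]  node(4,1) S=74.7159 payoff=18.3941 vs cont=19.9910 → 19.9910 [wait]  node(4,2) S=110.8000 payoff=0.0000 vs cont=4.4205 → 4.4205 [wait]  node(4,3) S=164.3110 payoff=0.0000 vs cont=0.0000 → 0.0000 [wait]  node(4,4) S=243.6652 payoff=0.0000 vs cont=0.0000 → 0.0000 [wait]  ⇒ S*(4)=50.3832
t_3: node(3,0) S=61.3549 payoff=31.7551 vs cont=30.7533 → 31.7551 [stop]  node(3,1) S=90.9864 payoff=2.1236 vs cont=11.9687 → 11.9687 [wait]  node(3,2) S=134.9284 payoff=0.0000 vs cont=2.1670 → 2.1670 [wait]  node(3,3) S=200.0922 payoff=0.0000 vs cont=0.0000 → 0.0000 [wait]  ⇒ S*(3)=61.3549
t_2: node(2,0) S=74.7159 payoff=18.3941 vs cont=21.4390 → 21.4390 [wait]  node(2,1) S=110.8000 payoff=0.0000 vs cont=6.9305 → 6.9305 [wait]  node(2,2) S=164.3110 payoff=0.0000 vs cont=1.0623 → 1.0623 [wait]  ⇒ S*(2)=-
t_1: node(1,0) S=90.9864 payoff=2.1236 vs cont=13.9100 → 13.9100 [wait]  node(1,1) S=134.9284 payoff=0.0000 vs cont=3.9187 → 3.9187 [wait]  ⇒ S*(1)=-
t_0: node(0,0) S=110.8000 payoff=0.0000 vs cont=8.7415 → 8.7415 [wait]  ⇒ S*(0)=-

price = 8.7415
boundary = - - - 61.3549 50.3832 61.3549
tree:
8.7415
13.9100 3.9187
21.4390 6.9305 1.0623
31.7551 11.9687 2.1670 0.0000
42.7268 19.9910 4.4205 0.0000 0.0000
51.7365 31.7551 9.0172 0.0000 0.0000 0.0000
59.1350 42.7268 18.3941 0.0000 0.0000 0.0000 0.0000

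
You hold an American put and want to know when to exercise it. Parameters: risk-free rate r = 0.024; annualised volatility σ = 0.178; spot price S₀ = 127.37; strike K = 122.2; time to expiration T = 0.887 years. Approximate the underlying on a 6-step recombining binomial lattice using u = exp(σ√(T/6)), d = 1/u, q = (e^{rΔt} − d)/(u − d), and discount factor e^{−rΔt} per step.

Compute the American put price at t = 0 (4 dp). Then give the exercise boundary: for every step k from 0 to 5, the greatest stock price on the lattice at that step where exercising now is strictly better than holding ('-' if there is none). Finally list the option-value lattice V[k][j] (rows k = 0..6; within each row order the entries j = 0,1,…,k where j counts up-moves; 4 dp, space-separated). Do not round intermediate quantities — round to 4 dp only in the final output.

price = 5.2542
boundary = - - - 103.7286 96.8670 103.7286
tree:
5.2542
8.2966 2.3542
12.6536 4.1490 0.6382
18.4714 7.1264 1.3040 0.0000
25.3330 11.8006 2.6644 0.0000 0.0000
31.7408 18.4714 5.4441 0.0000 0.0000 0.0000
37.7246 25.3330 11.1237 0.0000 0.0000 0.0000 0.0000

Δt=0.14783  u=1.07084  d=0.93385  q=0.50884  discount=0.99646
step 6 (expiry): payoffs max(K−S,0) = 37.7246 25.3330 11.1237 0.0000 0.0000 0.0000 0.0000
step 5: (k=5,j=0): S=90.4592, (K−S)⁺=31.7408, hold=31.3080 ⇒ V=31.7408 exercise | (k=5,j=1): S=103.7286, (K−S)⁺=18.4714, hold=18.0386 ⇒ V=18.4714 exercise | (k=5,j=2): S=118.9445, (K−S)⁺=3.2555, hold=5.4441 ⇒ V=5.4441 continue | (k=5,j=3): S=136.3923, (K−S)⁺=0.0000, hold=0.0000 ⇒ V=0.0000 continue | (k=5,j=4): S=156.3996, (K−S)⁺=0.0000, hold=0.0000 ⇒ V=0.0000 continue | (k=5,j=5): S=179.3418, (K−S)⁺=0.0000, hold=0.0000 ⇒ V=0.0000 continue  boundary S*=103.7286
step 4: (k=4,j=0): S=96.8670, (K−S)⁺=25.3330, hold=24.9002 ⇒ V=25.3330 exercise | (k=4,j=1): S=111.0763, (K−S)⁺=11.1237, hold=11.8006 ⇒ V=11.8006 continue | (k=4,j=2): S=127.3700, (K−S)⁺=0.0000, hold=2.6644 ⇒ V=2.6644 continue | (k=4,j=3): S=146.0538, (K−S)⁺=0.0000, hold=0.0000 ⇒ V=0.0000 continue | (k=4,j=4): S=167.4783, (K−S)⁺=0.0000, hold=0.0000 ⇒ V=0.0000 continue  boundary S*=96.8670
step 3: (k=3,j=0): S=103.7286, (K−S)⁺=18.4714, hold=18.3818 ⇒ V=18.4714 exercise | (k=3,j=1): S=118.9445, (K−S)⁺=3.2555, hold=7.1264 ⇒ V=7.1264 continue | (k=3,j=2): S=136.3923, (K−S)⁺=0.0000, hold=1.3040 ⇒ V=1.3040 continue | (k=3,j=3): S=156.3996, (K−S)⁺=0.0000, hold=0.0000 ⇒ V=0.0000 continue  boundary S*=103.7286
step 2: (k=2,j=0): S=111.0763, (K−S)⁺=11.1237, hold=12.6536 ⇒ V=12.6536 continue | (k=2,j=1): S=127.3700, (K−S)⁺=0.0000, hold=4.1490 ⇒ V=4.1490 continue | (k=2,j=2): S=146.0538, (K−S)⁺=0.0000, hold=0.6382 ⇒ V=0.6382 continue  boundary S*=-
step 1: (k=1,j=0): S=118.9445, (K−S)⁺=3.2555, hold=8.2966 ⇒ V=8.2966 continue | (k=1,j=1): S=136.3923, (K−S)⁺=0.0000, hold=2.3542 ⇒ V=2.3542 continue  boundary S*=-
step 0: (k=0,j=0): S=127.3700, (K−S)⁺=0.0000, hold=5.2542 ⇒ V=5.2542 continue  boundary S*=-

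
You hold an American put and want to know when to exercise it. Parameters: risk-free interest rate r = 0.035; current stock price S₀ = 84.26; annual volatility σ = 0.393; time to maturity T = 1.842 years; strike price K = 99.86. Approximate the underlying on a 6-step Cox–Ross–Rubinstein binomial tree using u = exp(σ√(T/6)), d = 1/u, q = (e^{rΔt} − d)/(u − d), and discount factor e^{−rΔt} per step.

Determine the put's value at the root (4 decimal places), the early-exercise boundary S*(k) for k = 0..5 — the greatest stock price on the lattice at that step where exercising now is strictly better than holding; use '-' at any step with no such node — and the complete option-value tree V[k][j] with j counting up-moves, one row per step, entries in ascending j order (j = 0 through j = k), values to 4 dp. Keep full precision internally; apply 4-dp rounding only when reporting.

price = 25.5533
boundary = - - 54.5111 43.8446 54.5111 67.7724
tree:
25.5533
34.6643 15.8821
45.3489 23.4304 7.7481
56.0154 33.3546 12.7948 2.2439
64.5947 45.3489 20.6161 4.2826 0.0000
71.4952 56.0154 32.0876 8.1737 0.0000 0.0000
77.0455 64.5947 45.3489 15.6000 0.0000 0.0000 0.0000

params: Δt=0.30700 u=1.24328 d=0.80433 q=0.47039 e^(-rΔt)=0.98931
t_6 payoffs: 77.0455 64.5947 45.3489 15.6000 0.0000 0.0000 0.0000
t_5: node(5,0) S=28.3648 payoff=71.4952 vs cont=70.4280 → 71.4952 [stop]  node(5,1) S=43.8446 payoff=56.0154 vs cont=54.9481 → 56.0154 [stop]  node(5,2) S=67.7724 payoff=32.0876 vs cont=31.0203 → 32.0876 [stop]  node(5,3) S=104.7586 payoff=0.0000 vs cont=8.1737 → 8.1737 [wait]  node(5,4) S=161.9298 payoff=0.0000 vs cont=0.0000 → 0.0000 [wait]  node(5,5) S=250.3015 payoff=0.0000 vs cont=0.0000 → 0.0000 [wait]  ⇒ S*(5)=67.7724
t_4: node(4,0) S=35.2653 payoff=64.5947 vs cont=63.5274 → 64.5947 [stop]  node(4,1) S=54.5111 payoff=45.3489 vs cont=44.2817 → 45.3489 [stop]  node(4,2) S=84.2600 payoff=15.6000 vs cont=20.6161 → 20.6161 [wait]  node(4,3) S=130.2442 payoff=0.0000 vs cont=4.2826 → 4.2826 [wait]  node(4,4) S=201.3238 payoff=0.0000 vs cont=0.0000 → 0.0000 [wait]  ⇒ S*(4)=54.5111
t_3: node(3,0) S=43.8446 payoff=56.0154 vs cont=54.9481 → 56.0154 [stop]  node(3,1) S=67.7724 payoff=32.0876 vs cont=33.3546 → 33.3546 [wait]  node(3,2) S=104.7586 payoff=0.0000 vs cont=12.7948 → 12.7948 [wait]  node(3,3) S=161.9298 payoff=0.0000 vs cont=2.2439 → 2.2439 [wait]  ⇒ S*(3)=43.8446
t_2: node(2,0) S=54.5111 payoff=45.3489 vs cont=44.8713 → 45.3489 [stop]  node(2,1) S=84.2600 payoff=15.6000 vs cont=23.4304 → 23.4304 [wait]  node(2,2) S=130.2442 payoff=0.0000 vs cont=7.7481 → 7.7481 [wait]  ⇒ S*(2)=54.5111
t_1: node(1,0) S=67.7724 payoff=32.0876 vs cont=34.6643 → 34.6643 [wait]  node(1,1) S=104.7586 payoff=0.0000 vs cont=15.8821 → 15.8821 [wait]  ⇒ S*(1)=-
t_0: node(0,0) S=84.2600 payoff=15.6000 vs cont=25.5533 → 25.5533 [wait]  ⇒ S*(0)=-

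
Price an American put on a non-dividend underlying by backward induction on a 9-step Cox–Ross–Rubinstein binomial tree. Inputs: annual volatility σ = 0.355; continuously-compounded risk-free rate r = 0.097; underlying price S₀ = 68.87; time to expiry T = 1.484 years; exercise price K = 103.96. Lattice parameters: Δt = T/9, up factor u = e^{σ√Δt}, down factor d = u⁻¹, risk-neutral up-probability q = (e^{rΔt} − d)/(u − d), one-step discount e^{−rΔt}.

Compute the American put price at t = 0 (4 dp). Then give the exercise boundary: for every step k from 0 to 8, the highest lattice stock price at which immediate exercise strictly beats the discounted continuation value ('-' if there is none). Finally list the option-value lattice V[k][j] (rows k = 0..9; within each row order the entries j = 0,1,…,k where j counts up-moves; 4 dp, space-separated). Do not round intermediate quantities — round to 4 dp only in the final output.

Δt=0.16489, u=1.15506, d=0.86576, q=0.51975, disc=e^(-rΔt)=0.98413
k=9 terminal: V=max(K-S,0) → 85.1415 78.8529 70.4630 59.2695 44.3354 24.4110 0.0000 0.0000 0.0000 0.0000
k=8: j=0 S=21.7366 intr=82.2234 cont=80.5739 V=82.2234[EX]; j=1 S=29.0002 intr=74.9598 cont=73.3103 V=74.9598[EX]; j=2 S=38.6910 intr=65.2690 cont=63.6194 V=65.2690[EX]; j=3 S=51.6203 intr=52.3397 cont=50.6902 V=52.3397[EX]; j=4 S=68.8700 intr=35.0900 cont=33.4405 V=35.0900[EX]; j=5 S=91.8840 intr=12.0760 cont=11.5373 V=12.0760[EX]; j=6 S=122.5885 intr=0.0000 cont=0.0000 V=0.0000[hold]; j=7 S=163.5534 intr=0.0000 cont=0.0000 V=0.0000[hold]; j=8 S=218.2073 intr=0.0000 cont=0.0000 V=0.0000[hold]  S*(8)=91.8840
k=7: j=0 S=25.1071 intr=78.8529 cont=77.2034 V=78.8529[EX]; j=1 S=33.4970 intr=70.4630 cont=68.8135 V=70.4630[EX]; j=2 S=44.6905 intr=59.2695 cont=57.6200 V=59.2695[EX]; j=3 S=59.6246 intr=44.3354 cont=42.6859 V=44.3354[EX]; j=4 S=79.5490 intr=24.4110 cont=22.7614 V=24.4110[EX]; j=5 S=106.1316 intr=0.0000 cont=5.7074 V=5.7074[hold]; j=6 S=141.5972 intr=0.0000 cont=0.0000 V=0.0000[hold]; j=7 S=188.9141 intr=0.0000 cont=0.0000 V=0.0000[hold]  S*(7)=79.5490
k=6: j=0 S=29.0002 intr=74.9598 cont=73.3103 V=74.9598[EX]; j=1 S=38.6910 intr=65.2690 cont=63.6194 V=65.2690[EX]; j=2 S=51.6203 intr=52.3397 cont=50.6902 V=52.3397[EX]; j=3 S=68.8700 intr=35.0900 cont=33.4405 V=35.0900[EX]; j=4 S=91.8840 intr=12.0760 cont=14.4567 V=14.4567[hold]; j=5 S=122.5885 intr=0.0000 cont=2.6975 V=2.6975[hold]; j=6 S=163.5534 intr=0.0000 cont=0.0000 V=0.0000[hold]  S*(6)=68.8700
k=5: j=0 S=33.4970 intr=70.4630 cont=68.8135 V=70.4630[EX]; j=1 S=44.6905 intr=59.2695 cont=57.6200 V=59.2695[EX]; j=2 S=59.6246 intr=44.3354 cont=42.6859 V=44.3354[EX]; j=3 S=79.5490 intr=24.4110 cont=23.9791 V=24.4110[EX]; j=4 S=106.1316 intr=0.0000 cont=8.2124 V=8.2124[hold]; j=5 S=141.5972 intr=0.0000 cont=1.2749 V=1.2749[hold]  S*(5)=79.5490
k=4: j=0 S=38.6910 intr=65.2690 cont=63.6194 V=65.2690[EX]; j=1 S=51.6203 intr=52.3397 cont=50.6902 V=52.3397[EX]; j=2 S=68.8700 intr=35.0900 cont=33.4405 V=35.0900[EX]; j=3 S=91.8840 intr=12.0760 cont=15.7380 V=15.7380[hold]; j=4 S=122.5885 intr=0.0000 cont=4.5335 V=4.5335[hold]  S*(4)=68.8700
k=3: j=0 S=44.6905 intr=59.2695 cont=57.6200 V=59.2695[EX]; j=1 S=59.6246 intr=44.3354 cont=42.6859 V=44.3354[EX]; j=2 S=79.5490 intr=24.4110 cont=24.6345 V=24.6345[hold]; j=3 S=106.1316 intr=0.0000 cont=9.7571 V=9.7571[hold]  S*(3)=59.6246
k=2: j=0 S=51.6203 intr=52.3397 cont=50.6902 V=52.3397[EX]; j=1 S=68.8700 intr=35.0900 cont=33.5548 V=35.0900[EX]; j=2 S=91.8840 intr=12.0760 cont=16.6338 V=16.6338[hold]  S*(2)=68.8700
k=1: j=0 S=59.6246 intr=44.3354 cont=42.6859 V=44.3354[EX]; j=1 S=79.5490 intr=24.4110 cont=25.0927 V=25.0927[hold]  S*(1)=59.6246
k=0: j=0 S=68.8700 intr=35.0900 cont=33.7892 V=35.0900[EX]  S*(0)=68.8700

price = 35.0900
boundary = 68.8700 59.6246 68.8700 59.6246 68.8700 79.5490 68.8700 79.5490 91.8840
tree:
35.0900
44.3354 25.0927
52.3397 35.0900 16.6338
59.2695 44.3354 24.6345 9.7571
65.2690 52.3397 35.0900 15.7380 4.5335
70.4630 59.2695 44.3354 24.4110 8.2124 1.2749
74.9598 65.2690 52.3397 35.0900 14.4567 2.6975 0.0000
78.8529 70.4630 59.2695 44.3354 24.4110 5.7074 0.0000 0.0000
82.2234 74.9598 65.2690 52.3397 35.0900 12.0760 0.0000 0.0000 0.0000
85.1415 78.8529 70.4630 59.2695 44.3354 24.4110 0.0000 0.0000 0.0000 0.0000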